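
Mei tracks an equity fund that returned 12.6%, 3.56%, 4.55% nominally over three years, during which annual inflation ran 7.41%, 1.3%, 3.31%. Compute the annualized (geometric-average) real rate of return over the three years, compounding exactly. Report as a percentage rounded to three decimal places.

2.743%

Compound the nominal returns: 1.1260 × 1.0356 × 1.0455 = 1.21914249.
Compound inflation: 1.0741 × 1.0130 × 1.0331 = 1.12407820.
Deflate: 1.21914249 / 1.12407820 = 1.08457090.
Annualized real rate = 1.08457090^(1/3) − 1 = 2.7431% → 2.743%.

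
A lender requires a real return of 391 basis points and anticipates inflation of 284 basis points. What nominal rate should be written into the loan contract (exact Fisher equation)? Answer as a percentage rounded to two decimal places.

(1 + i) = (1 + r)(1 + π) = 1.03910 × 1.02840 = 1.06861044
i = 1.06861044 − 1, so the required nominal rate is 6.86%.

6.86%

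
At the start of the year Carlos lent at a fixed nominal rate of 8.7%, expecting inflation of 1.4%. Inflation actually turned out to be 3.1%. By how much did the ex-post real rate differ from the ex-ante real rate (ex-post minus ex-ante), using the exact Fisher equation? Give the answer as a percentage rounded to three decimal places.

-1.768%

Ex-ante: (1 + 0.0870)/(1 + 0.0140) − 1 = 7.1992%
Ex-post: (1 + 0.0870)/(1 + 0.0310) − 1 = 5.4316%
Difference (ex-post − ex-ante) = -1.7676% → -1.768%.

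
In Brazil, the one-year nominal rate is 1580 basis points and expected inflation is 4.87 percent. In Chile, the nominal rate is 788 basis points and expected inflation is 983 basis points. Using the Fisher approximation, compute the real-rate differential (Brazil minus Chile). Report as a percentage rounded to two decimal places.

12.88%

Brazil: 15.8% − 4.87% = 10.930%
Chile: 7.88% − 9.83% = -1.950%
Differential = 12.880% → 12.88%.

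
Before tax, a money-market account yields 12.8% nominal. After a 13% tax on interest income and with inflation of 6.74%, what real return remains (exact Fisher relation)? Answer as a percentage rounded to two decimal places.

4.12%

After-tax nominal return = 12.8% × (1 − 0.13) = 11.1360%.
1 + r = 1.11136 / 1.06740 = 1.041184
After-tax real rate = 1.041184 − 1 → 4.12%.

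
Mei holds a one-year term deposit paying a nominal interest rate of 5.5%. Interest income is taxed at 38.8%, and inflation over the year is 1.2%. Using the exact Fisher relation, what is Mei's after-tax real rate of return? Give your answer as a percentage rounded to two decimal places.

After-tax nominal return = 5.5% × (1 − 0.388) = 3.3660%.
1 + r = 1.03366 / 1.01200 = 1.021403
After-tax real rate = 1.021403 − 1 → 2.14%.

2.14%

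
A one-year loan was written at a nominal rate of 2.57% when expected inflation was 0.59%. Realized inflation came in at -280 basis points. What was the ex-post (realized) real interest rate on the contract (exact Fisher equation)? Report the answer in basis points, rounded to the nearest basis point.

Ex-post: (1 + 0.0257)/(1 − 0.0280) − 1 = 5.5247%
So the realized real rate is 552 basis points.

552 basis points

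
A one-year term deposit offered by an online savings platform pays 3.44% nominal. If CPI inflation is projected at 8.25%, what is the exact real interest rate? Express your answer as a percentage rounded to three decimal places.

-4.443%

1 + r = 1.03440 / 1.08250 = 0.955566
r = 0.955566 − 1 = -4.4434%, i.e. -4.443%.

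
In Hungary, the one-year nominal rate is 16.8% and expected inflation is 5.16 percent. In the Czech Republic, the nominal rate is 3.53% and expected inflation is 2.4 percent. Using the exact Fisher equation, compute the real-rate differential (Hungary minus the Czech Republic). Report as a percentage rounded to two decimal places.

9.97%

Hungary: (1 + 0.1680)/(1 + 0.0516) − 1 = 11.0688%
The Czech Republic: (1 + 0.0353)/(1 + 0.0240) − 1 = 1.1035%
Differential = 11.0688% − 1.1035% = 9.9653% → 9.97%.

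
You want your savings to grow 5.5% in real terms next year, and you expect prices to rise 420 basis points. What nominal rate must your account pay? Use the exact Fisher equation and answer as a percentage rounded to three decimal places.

(1 + i) = (1 + r)(1 + π) = 1.05500 × 1.04200 = 1.09931
i = 1.09931 − 1, so the required nominal rate is 9.931%.

9.931%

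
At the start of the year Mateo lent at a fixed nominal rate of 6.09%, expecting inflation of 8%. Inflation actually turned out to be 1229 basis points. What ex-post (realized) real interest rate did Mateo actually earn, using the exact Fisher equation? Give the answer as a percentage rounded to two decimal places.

Ex-post: (1 + 0.0609)/(1 + 0.1229) − 1 = -5.5214%
So the realized real rate is -5.52%.

-5.52%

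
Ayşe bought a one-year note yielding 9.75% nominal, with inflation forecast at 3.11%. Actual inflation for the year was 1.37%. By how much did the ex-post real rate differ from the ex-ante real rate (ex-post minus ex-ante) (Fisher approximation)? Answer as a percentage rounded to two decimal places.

Ex-ante: 9.75% − 3.11% = 6.640%
Ex-post: 9.75% − 1.37% = 8.380%
Difference (ex-post − ex-ante) = 1.7400% → 1.74%.

1.74%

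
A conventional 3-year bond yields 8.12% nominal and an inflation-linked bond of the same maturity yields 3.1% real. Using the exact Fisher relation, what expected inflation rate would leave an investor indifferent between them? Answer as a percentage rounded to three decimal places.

4.869%

(1 + π) = (1 + i)/(1 + r) = 1.08120 / 1.03100 = 1.048691
Break-even inflation = 1.048691 − 1 → 4.869%.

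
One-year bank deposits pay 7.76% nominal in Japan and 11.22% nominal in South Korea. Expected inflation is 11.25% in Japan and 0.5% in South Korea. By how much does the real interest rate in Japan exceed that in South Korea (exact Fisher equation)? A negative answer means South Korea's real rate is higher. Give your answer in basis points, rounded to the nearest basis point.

Japan: (1 + 0.0776)/(1 + 0.1125) − 1 = -3.1371%
South Korea: (1 + 0.1122)/(1 + 0.0050) − 1 = 10.6667%
Differential = -3.1371% − 10.6667% = -13.8037% → -1380 basis points.

-1380 basis points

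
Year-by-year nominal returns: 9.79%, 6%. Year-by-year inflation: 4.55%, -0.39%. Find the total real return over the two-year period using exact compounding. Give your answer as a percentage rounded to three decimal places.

11.748%

Nominal growth factor = 1.0979 × 1.0600 = 1.1637740
Price-level growth factor = 1.0455 × 0.9961 = 1.0414226
Real growth factor = 1.1637740 / 1.0414226 = 1.1174849
Total real return = 1.1174849 − 1 → 11.748%.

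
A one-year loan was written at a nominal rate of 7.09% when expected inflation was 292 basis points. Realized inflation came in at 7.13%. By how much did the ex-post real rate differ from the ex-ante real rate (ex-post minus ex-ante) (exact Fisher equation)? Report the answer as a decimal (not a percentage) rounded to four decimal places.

Ex-ante: (1 + 0.0709)/(1 + 0.0292) − 1 = 4.0517%
Ex-post: (1 + 0.0709)/(1 + 0.0713) − 1 = -0.0373%
Difference (ex-post − ex-ante) = -4.0890% → -0.0409.

-0.0409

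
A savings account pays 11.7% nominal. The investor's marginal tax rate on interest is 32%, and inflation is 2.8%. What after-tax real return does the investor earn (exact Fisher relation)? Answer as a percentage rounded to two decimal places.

5.02%

After-tax nominal return = 11.7% × (1 − 0.32) = 7.9560%.
1 + r = 1.07956 / 1.02800 = 1.050156
After-tax real rate = 1.050156 − 1 → 5.02%.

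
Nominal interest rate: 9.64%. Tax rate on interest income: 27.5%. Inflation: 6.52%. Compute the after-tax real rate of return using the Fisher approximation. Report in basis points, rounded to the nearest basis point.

47 basis points

After-tax nominal return = 9.64% × (1 − 0.275) = 6.9890%.
r ≈ 6.9890% − 6.52% → 47 basis points.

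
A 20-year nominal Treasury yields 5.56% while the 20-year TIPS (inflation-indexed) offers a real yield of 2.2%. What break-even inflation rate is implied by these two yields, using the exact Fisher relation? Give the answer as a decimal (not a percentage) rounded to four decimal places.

0.0329

(1 + π) = (1 + i)/(1 + r) = 1.05560 / 1.02200 = 1.032877
Break-even inflation = 1.032877 − 1 → 0.0329.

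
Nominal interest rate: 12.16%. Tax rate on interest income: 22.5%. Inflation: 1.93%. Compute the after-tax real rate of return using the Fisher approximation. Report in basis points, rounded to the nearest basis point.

After-tax nominal return = 12.16% × (1 − 0.225) = 9.4240%.
r ≈ 9.4240% − 1.93% → 749 basis points.

749 basis points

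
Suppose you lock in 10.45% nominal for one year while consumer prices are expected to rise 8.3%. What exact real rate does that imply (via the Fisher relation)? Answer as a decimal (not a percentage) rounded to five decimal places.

1 + r = 1.10450 / 1.08300 = 1.019852
r = 1.019852 − 1 = 1.9852%, i.e. 0.01985.

0.01985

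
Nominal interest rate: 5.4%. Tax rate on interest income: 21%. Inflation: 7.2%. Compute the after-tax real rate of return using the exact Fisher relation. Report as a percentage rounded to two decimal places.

-2.74%

After-tax nominal return = 5.4% × (1 − 0.21) = 4.2660%.
1 + r = 1.04266 / 1.07200 = 0.972631
After-tax real rate = 0.972631 − 1 → -2.74%.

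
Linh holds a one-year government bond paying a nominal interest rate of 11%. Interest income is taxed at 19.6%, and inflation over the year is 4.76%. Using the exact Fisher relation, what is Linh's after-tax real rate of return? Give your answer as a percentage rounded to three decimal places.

After-tax nominal return = 11% × (1 − 0.196) = 8.8440%.
1 + r = 1.08844 / 1.04760 = 1.038984
After-tax real rate = 1.038984 − 1 → 3.898%.

3.898%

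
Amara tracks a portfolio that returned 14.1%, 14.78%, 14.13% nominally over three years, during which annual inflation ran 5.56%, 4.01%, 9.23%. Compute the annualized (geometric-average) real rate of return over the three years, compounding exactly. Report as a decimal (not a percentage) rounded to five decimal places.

Nominal growth factor = 1.1410 × 1.1478 × 1.1413 = 1.49469190
Price-level growth factor = 1.0556 × 1.0401 × 1.0923 = 1.19926846
Real growth factor = 1.49469190 / 1.19926846 = 1.24633638
Annualized real rate = 1.24633638^(1/3) − 1 = 7.6164% → 0.07616.

0.07616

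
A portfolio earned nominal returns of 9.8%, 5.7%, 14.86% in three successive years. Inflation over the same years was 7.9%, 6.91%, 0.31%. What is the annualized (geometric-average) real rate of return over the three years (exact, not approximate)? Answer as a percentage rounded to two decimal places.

4.83%

Compound the nominal returns: 1.0980 × 1.0570 × 1.1486 = 1.33304908.
Compound inflation: 1.0790 × 1.0691 × 1.0031 = 1.15713493.
Deflate: 1.33304908 / 1.15713493 = 1.15202561.
Annualized real rate = 1.15202561^(1/3) − 1 = 4.8304% → 4.83%.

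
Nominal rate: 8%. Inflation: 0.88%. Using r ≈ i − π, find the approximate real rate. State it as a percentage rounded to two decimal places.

7.12%

r ≈ i − π = 8% − 0.88% = 7.12%.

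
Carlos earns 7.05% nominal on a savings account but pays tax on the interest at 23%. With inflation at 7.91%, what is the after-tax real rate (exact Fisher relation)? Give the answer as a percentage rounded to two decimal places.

-2.30%

After-tax nominal return = 7.05% × (1 − 0.23) = 5.4285%.
1 + r = 1.054285 / 1.07910 = 0.977004
After-tax real rate = 0.977004 − 1 → -2.30%.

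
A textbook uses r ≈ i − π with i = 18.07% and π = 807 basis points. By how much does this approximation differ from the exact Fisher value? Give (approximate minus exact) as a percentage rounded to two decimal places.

0.75%

Approximate: r ≈ 18.070% − 8.070% = 10.0000%
Exact: (1 + 0.1807)/(1 + 0.0807) − 1 = 9.2533%
Error = 10.0000% − 9.2533% = 0.7467% → 0.75%.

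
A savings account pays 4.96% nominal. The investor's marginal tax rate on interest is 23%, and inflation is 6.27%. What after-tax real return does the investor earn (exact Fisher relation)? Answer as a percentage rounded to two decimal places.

-2.31%

After-tax nominal return = 4.96% × (1 − 0.23) = 3.8192%.
1 + r = 1.038192 / 1.06270 = 0.976938
After-tax real rate = 0.976938 − 1 → -2.31%.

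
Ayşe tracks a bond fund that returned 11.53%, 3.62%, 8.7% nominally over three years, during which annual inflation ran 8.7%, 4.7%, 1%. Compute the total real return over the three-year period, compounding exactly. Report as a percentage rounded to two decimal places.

9.29%

Nominal growth factor = 1.1153 × 1.0362 × 1.0870 = 1.256217
Price-level growth factor = 1.0870 × 1.0470 × 1.0100 = 1.149470
Real growth factor = 1.256217 / 1.149470 = 1.092867
Total real return = 1.092867 − 1 → 9.29%.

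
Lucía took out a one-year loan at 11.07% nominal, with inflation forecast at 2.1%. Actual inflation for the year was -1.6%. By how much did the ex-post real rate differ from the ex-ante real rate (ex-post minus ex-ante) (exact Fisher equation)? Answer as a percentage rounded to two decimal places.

4.09%

Ex-ante: (1 + 0.1107)/(1 + 0.0210) − 1 = 8.7855%
Ex-post: (1 + 0.1107)/(1 − 0.0160) − 1 = 12.8760%
Difference (ex-post − ex-ante) = 4.0905% → 4.09%.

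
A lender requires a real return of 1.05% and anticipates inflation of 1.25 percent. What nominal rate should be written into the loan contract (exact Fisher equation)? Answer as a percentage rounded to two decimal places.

(1 + i) = (1 + r)(1 + π) = 1.01050 × 1.01250 = 1.02313125
i = 1.02313125 − 1, so the required nominal rate is 2.31%.

2.31%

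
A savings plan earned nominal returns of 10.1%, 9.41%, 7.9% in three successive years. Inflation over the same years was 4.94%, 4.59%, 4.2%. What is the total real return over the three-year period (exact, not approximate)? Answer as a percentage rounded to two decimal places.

13.65%

Compound the nominal returns: 1.1010 × 1.0941 × 1.0790 = 1.299768.
Compound inflation: 1.0494 × 1.0459 × 1.0420 = 1.143665.
Deflate: 1.299768 / 1.143665 = 1.136493.
Total real return = 1.136493 − 1 → 13.65%.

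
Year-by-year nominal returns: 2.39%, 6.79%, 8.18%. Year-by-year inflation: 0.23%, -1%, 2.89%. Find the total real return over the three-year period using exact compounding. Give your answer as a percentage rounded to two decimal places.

15.86%

Nominal growth factor = 1.0239 × 1.0679 × 1.0818 = 1.182865
Price-level growth factor = 1.0023 × 0.9900 × 1.0289 = 1.020954
Real growth factor = 1.182865 / 1.020954 = 1.158588
Total real return = 1.158588 − 1 → 15.86%.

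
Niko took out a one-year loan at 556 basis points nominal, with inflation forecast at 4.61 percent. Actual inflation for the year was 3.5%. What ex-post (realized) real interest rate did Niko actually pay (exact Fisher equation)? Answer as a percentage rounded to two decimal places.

Ex-post: (1 + 0.0556)/(1 + 0.0350) − 1 = 1.9903%
So the realized real rate is 1.99%.

1.99%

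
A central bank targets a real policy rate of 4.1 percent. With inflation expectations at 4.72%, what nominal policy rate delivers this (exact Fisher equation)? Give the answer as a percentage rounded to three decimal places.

(1 + i) = (1 + r)(1 + π) = 1.04100 × 1.04720 = 1.0901352
i = 1.0901352 − 1, so the required nominal rate is 9.014%.

9.014%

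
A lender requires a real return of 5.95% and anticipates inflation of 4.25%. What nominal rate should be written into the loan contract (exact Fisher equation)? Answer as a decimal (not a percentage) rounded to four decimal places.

(1 + i) = (1 + r)(1 + π) = 1.05950 × 1.04250 = 1.10452875
i = 1.10452875 − 1, so the required nominal rate is 0.1045.

0.1045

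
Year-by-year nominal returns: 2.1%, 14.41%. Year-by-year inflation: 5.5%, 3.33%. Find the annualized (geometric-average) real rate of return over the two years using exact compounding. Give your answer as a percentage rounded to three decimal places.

Nominal growth factor = 1.0210 × 1.1441 = 1.168126100
Price-level growth factor = 1.0550 × 1.0333 = 1.090131500
Real growth factor = 1.168126100 / 1.090131500 = 1.071546047
Annualized real rate = 1.071546047^(1/2) − 1 = 3.51551% → 3.516%.

3.516%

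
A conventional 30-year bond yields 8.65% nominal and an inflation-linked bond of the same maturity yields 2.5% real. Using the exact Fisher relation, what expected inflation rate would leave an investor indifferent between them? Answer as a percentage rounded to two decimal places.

(1 + π) = (1 + i)/(1 + r) = 1.08650 / 1.02500 = 1.060000
Break-even inflation = 1.060000 − 1 → 6.00%.

6.00%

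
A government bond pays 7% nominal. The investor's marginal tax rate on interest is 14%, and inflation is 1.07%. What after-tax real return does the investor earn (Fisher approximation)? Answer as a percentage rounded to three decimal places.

After-tax nominal return = 7% × (1 − 0.14) = 6.0200%.
r ≈ 6.0200% − 1.07% → 4.950%.

4.950%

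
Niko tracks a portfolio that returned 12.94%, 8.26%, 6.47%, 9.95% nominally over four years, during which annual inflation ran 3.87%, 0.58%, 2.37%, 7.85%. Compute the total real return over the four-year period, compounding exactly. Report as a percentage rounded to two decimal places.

Compound the nominal returns: 1.1294 × 1.0826 × 1.0647 × 1.0995 = 1.431325.
Compound inflation: 1.0387 × 1.0058 × 1.0237 × 1.0785 = 1.153439.
Deflate: 1.431325 / 1.153439 = 1.240920.
Total real return = 1.240920 − 1 → 24.09%.

24.09%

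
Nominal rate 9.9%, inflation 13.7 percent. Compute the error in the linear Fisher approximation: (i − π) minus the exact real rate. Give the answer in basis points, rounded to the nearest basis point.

Approximate: r ≈ 9.900% − 13.700% = -3.8000%
Exact: (1 + 0.0990)/(1 + 0.1370) − 1 = -3.3421%
Error = -3.8000% − (-3.3421%) = -0.4579% → -46 basis points.

-46 basis points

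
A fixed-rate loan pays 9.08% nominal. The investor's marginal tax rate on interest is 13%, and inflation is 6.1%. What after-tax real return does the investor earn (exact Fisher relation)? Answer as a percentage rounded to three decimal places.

After-tax nominal return = 9.08% × (1 − 0.13) = 7.8996%.
1 + r = 1.078996 / 1.06100 = 1.016961
After-tax real rate = 1.016961 − 1 → 1.696%.

1.696%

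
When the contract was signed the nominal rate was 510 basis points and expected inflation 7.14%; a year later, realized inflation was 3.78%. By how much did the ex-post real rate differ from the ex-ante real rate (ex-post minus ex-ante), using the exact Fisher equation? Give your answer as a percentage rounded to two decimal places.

3.18%

Ex-ante: (1 + 0.0510)/(1 + 0.0714) − 1 = -1.9041%
Ex-post: (1 + 0.0510)/(1 + 0.0378) − 1 = 1.2719%
Difference (ex-post − ex-ante) = 3.1760% → 3.18%.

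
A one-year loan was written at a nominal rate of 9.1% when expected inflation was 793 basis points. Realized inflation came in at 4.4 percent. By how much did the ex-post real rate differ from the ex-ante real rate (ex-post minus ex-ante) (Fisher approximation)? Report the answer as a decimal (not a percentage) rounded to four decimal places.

Ex-ante: 9.1% − 7.93% = 1.170%
Ex-post: 9.1% − 4.4% = 4.700%
Difference (ex-post − ex-ante) = 3.5300% → 0.0353.

0.0353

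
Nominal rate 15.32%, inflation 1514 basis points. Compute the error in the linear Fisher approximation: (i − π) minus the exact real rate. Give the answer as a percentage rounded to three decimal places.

Approximate: r ≈ 15.320% − 15.140% = 0.1800%
Exact: (1 + 0.1532)/(1 + 0.1514) − 1 = 0.1563%
Error = 0.1800% − 0.1563% = 0.0237% → 0.024%.

0.024%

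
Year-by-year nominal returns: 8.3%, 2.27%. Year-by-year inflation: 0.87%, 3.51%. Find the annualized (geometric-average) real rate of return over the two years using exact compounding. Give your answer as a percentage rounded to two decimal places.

3.00%

Compound the nominal returns: 1.0830 × 1.0227 = 1.107584100.
Compound inflation: 1.0087 × 1.0351 = 1.044105370.
Deflate: 1.107584100 / 1.044105370 = 1.060797245.
Annualized real rate = 1.060797245^(1/2) − 1 = 2.99501% → 3.00%.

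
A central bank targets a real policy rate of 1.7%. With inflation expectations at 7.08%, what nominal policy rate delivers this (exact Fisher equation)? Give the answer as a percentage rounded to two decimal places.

8.90%

(1 + i) = (1 + r)(1 + π) = 1.01700 × 1.07080 = 1.0890036
i = 1.0890036 − 1, so the required nominal rate is 8.90%.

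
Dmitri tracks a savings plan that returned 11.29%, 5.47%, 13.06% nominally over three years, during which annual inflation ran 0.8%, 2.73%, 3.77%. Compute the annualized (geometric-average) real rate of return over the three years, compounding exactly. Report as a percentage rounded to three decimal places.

Nominal growth factor = 1.1129 × 1.0547 × 1.1306 = 1.32707073
Price-level growth factor = 1.0080 × 1.0273 × 1.0377 = 1.07455744
Real growth factor = 1.32707073 / 1.07455744 = 1.23499282
Annualized real rate = 1.23499282^(1/3) − 1 = 7.2889% → 7.289%.

7.289%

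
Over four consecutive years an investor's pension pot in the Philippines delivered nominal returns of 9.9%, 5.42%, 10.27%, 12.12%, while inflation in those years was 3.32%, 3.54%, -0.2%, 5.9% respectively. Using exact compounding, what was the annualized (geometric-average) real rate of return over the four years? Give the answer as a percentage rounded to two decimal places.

Compound the nominal returns: 1.0990 × 1.0542 × 1.1027 × 1.1212 = 1.43238963.
Compound inflation: 1.0332 × 1.0354 × 0.9980 × 1.0590 = 1.13062624.
Deflate: 1.43238963 / 1.13062624 = 1.26689934.
Annualized real rate = 1.26689934^(1/4) − 1 = 6.0927% → 6.09%.

6.09%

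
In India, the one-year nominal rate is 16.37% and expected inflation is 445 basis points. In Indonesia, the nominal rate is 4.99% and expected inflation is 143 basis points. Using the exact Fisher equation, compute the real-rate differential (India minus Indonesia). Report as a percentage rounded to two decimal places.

7.90%

India: (1 + 0.1637)/(1 + 0.0445) − 1 = 11.4122%
Indonesia: (1 + 0.0499)/(1 + 0.0143) − 1 = 3.5098%
Differential = 11.4122% − 3.5098% = 7.9023% → 7.90%.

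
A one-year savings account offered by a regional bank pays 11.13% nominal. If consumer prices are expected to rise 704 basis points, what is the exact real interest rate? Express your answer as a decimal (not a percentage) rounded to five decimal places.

By the Fisher identity, 1 + r = (1 + i)/(1 + π).
1 + r = 1.11130 / 1.07040 = 1.038210
r = 1.038210 − 1 = 3.8210%, i.e. 0.03821.

0.03821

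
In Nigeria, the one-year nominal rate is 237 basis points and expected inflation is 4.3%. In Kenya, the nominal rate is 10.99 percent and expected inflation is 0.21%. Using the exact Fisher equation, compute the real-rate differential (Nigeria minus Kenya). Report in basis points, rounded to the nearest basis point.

-1261 basis points

Nigeria: (1 + 0.0237)/(1 + 0.0430) − 1 = -1.8504%
Kenya: (1 + 0.1099)/(1 + 0.0021) − 1 = 10.7574%
Differential = -1.8504% − 10.7574% = -12.6078% → -1261 basis points.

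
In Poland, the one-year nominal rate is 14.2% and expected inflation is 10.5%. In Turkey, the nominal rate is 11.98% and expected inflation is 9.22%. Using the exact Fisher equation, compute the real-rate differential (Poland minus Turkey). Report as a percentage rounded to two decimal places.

0.82%

Poland: (1 + 0.1420)/(1 + 0.1050) − 1 = 3.3484%
Turkey: (1 + 0.1198)/(1 + 0.0922) − 1 = 2.5270%
Differential = 3.3484% − 2.5270% = 0.8214% → 0.82%.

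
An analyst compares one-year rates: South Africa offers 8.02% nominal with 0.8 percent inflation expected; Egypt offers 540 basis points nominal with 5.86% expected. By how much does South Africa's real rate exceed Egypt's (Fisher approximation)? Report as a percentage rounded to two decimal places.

South Africa: 8.02% − 0.8% = 7.220%
Egypt: 5.4% − 5.86% = -0.460%
Differential = 7.680% → 7.68%.

7.68%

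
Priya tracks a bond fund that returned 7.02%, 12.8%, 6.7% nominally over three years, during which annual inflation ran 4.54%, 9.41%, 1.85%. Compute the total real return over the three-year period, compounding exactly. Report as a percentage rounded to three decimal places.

Nominal growth factor = 1.0702 × 1.1280 × 1.0670 = 1.288067
Price-level growth factor = 1.0454 × 1.0941 × 1.0185 = 1.164932
Real growth factor = 1.288067 / 1.164932 = 1.105702
Total real return = 1.105702 − 1 → 10.570%.

10.570%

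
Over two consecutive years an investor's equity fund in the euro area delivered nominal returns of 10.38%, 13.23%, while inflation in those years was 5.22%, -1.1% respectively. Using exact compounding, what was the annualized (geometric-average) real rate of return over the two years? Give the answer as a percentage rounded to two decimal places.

9.59%

Compound the nominal returns: 1.1038 × 1.1323 = 1.24983274.
Compound inflation: 1.0522 × 0.9890 = 1.04062580.
Deflate: 1.24983274 / 1.04062580 = 1.20103955.
Annualized real rate = 1.20103955^(1/2) − 1 = 9.5919% → 9.59%.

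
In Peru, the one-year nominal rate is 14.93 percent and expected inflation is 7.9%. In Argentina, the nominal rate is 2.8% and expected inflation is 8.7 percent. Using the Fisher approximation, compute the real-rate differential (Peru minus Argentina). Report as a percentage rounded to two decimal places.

12.93%

Peru: 14.93% − 7.9% = 7.030%
Argentina: 2.8% − 8.7% = -5.900%
Differential = 12.930% → 12.93%.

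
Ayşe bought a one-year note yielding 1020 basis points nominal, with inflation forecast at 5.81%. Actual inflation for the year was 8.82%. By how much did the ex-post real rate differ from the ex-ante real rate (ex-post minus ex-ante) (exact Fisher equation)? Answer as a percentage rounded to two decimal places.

Ex-ante: (1 + 0.1020)/(1 + 0.0581) − 1 = 4.1489%
Ex-post: (1 + 0.1020)/(1 + 0.0882) − 1 = 1.2681%
Difference (ex-post − ex-ante) = -2.8808% → -2.88%.

-2.88%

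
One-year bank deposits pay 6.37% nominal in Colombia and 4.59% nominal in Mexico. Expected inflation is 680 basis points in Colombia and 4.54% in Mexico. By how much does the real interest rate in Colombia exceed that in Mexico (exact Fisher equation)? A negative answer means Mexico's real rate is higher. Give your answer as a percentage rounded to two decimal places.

-0.45%

Colombia: (1 + 0.0637)/(1 + 0.0680) − 1 = -0.4026%
Mexico: (1 + 0.0459)/(1 + 0.0454) − 1 = 0.0478%
Differential = -0.4026% − 0.0478% = -0.4505% → -0.45%.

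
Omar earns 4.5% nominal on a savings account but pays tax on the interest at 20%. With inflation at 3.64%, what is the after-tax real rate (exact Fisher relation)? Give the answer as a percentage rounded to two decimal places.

-0.04%

After-tax nominal return = 4.5% × (1 − 0.2) = 3.6000%.
1 + r = 1.03600 / 1.03640 = 0.999614
After-tax real rate = 0.999614 − 1 → -0.04%.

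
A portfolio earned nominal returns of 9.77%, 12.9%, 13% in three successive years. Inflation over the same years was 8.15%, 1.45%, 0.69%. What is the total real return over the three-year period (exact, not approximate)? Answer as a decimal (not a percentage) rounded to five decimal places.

0.26763

Nominal growth factor = 1.0977 × 1.1290 × 1.1300 = 1.400413
Price-level growth factor = 1.0815 × 1.0145 × 1.0069 = 1.104752
Real growth factor = 1.400413 / 1.104752 = 1.267626
Total real return = 1.267626 − 1 → 0.26763.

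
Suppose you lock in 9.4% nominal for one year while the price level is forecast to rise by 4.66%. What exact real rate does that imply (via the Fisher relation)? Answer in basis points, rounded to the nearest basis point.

453 basis points

1 + r = 1.09400 / 1.04660 = 1.045290
r = 1.045290 − 1 = 4.5290%, i.e. 453 basis points.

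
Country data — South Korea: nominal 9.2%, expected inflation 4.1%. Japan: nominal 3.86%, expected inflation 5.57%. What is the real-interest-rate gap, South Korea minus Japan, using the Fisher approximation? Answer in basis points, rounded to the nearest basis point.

681 basis points

South Korea: 9.2% − 4.1% = 5.100%
Japan: 3.86% − 5.57% = -1.710%
Differential = 6.810% → 681 basis points.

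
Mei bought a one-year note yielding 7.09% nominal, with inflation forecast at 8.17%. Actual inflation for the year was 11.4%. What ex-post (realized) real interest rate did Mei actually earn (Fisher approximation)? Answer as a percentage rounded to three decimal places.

Ex-post: 7.09% − 11.4% = -4.310%
So the realized real rate is -4.310%.

-4.310%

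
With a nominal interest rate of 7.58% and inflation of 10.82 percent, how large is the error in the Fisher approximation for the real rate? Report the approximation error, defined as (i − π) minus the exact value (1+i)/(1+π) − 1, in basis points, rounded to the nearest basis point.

-32 basis points

Approximate: r ≈ 7.580% − 10.820% = -3.2400%
Exact: (1 + 0.0758)/(1 + 0.1082) − 1 = -2.9237%
Error = -3.2400% − (-2.9237%) = -0.3163% → -32 basis points.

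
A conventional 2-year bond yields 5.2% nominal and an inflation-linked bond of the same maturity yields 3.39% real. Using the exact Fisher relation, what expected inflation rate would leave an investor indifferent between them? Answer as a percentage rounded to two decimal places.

1.75%

(1 + π) = (1 + i)/(1 + r) = 1.05200 / 1.03390 = 1.017507
Break-even inflation = 1.017507 − 1 → 1.75%.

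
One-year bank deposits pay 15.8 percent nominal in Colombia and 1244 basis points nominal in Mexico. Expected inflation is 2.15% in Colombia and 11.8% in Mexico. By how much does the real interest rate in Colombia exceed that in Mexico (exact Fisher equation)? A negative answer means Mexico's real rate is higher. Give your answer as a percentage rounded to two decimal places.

Colombia: (1 + 0.1580)/(1 + 0.0215) − 1 = 13.3627%
Mexico: (1 + 0.1244)/(1 + 0.1180) − 1 = 0.5725%
Differential = 13.3627% − 0.5725% = 12.7903% → 12.79%.

12.79%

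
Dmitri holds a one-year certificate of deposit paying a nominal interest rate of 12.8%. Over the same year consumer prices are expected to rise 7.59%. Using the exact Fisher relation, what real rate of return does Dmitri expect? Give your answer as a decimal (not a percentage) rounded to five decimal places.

0.04842

By the Fisher relation, 1 + r = (1 + i)/(1 + π).
1 + r = 1.12800 / 1.07590 = 1.0484246
r = 1.0484246 − 1 = 4.84246%, i.e. 0.04842.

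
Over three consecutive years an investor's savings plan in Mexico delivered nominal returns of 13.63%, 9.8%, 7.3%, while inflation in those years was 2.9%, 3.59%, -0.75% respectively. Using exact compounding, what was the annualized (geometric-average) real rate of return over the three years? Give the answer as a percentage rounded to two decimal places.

Compound the nominal returns: 1.1363 × 1.0980 × 1.0730 = 1.33873639.
Compound inflation: 1.0290 × 1.0359 × 0.9925 = 1.05794654.
Deflate: 1.33873639 / 1.05794654 = 1.26541024.
Annualized real rate = 1.26541024^(1/3) − 1 = 8.1626% → 8.16%.

8.16%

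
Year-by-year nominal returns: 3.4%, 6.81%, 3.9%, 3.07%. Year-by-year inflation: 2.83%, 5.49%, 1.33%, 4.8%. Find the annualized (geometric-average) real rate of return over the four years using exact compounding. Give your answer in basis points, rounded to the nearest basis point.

Compound the nominal returns: 1.0340 × 1.0681 × 1.0390 × 1.0307 = 1.18271547.
Compound inflation: 1.0283 × 1.0549 × 1.0133 × 1.0480 = 1.15194158.
Deflate: 1.18271547 / 1.15194158 = 1.02671480.
Annualized real rate = 1.02671480^(1/4) − 1 = 0.6613% → 66 basis points.

66 basis points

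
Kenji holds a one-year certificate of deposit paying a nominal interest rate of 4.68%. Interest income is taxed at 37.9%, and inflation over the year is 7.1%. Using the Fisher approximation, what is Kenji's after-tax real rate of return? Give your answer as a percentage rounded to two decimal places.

After-tax nominal return = 4.68% × (1 − 0.379) = 2.90628%.
r ≈ 2.90628% − 7.1% → -4.19%.

-4.19%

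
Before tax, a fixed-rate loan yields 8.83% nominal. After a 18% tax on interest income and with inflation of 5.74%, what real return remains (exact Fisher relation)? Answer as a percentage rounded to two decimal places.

After-tax nominal return = 8.83% × (1 − 0.18) = 7.2406%.
1 + r = 1.072406 / 1.05740 = 1.014191
After-tax real rate = 1.014191 − 1 → 1.42%.

1.42%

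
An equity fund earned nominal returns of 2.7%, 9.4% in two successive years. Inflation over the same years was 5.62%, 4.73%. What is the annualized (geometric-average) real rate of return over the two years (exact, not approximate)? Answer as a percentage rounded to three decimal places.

Nominal growth factor = 1.0270 × 1.0940 = 1.123538000
Price-level growth factor = 1.0562 × 1.0473 = 1.106158260
Real growth factor = 1.123538000 / 1.106158260 = 1.015711802
Annualized real rate = 1.015711802^(1/2) − 1 = 0.78253% → 0.783%.

0.783%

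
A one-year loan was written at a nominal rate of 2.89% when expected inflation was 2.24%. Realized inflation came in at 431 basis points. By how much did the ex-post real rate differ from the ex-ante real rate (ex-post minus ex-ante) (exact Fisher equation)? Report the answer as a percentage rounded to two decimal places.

Ex-ante: (1 + 0.0289)/(1 + 0.0224) − 1 = 0.6358%
Ex-post: (1 + 0.0289)/(1 + 0.0431) − 1 = -1.3613%
Difference (ex-post − ex-ante) = -1.9971% → -2.00%.

-2.00%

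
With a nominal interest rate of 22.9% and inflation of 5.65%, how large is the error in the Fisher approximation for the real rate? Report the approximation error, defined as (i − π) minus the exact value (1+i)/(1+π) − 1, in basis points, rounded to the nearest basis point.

92 basis points

Approximate: r ≈ 22.900% − 5.650% = 17.2500%
Exact: (1 + 0.2290)/(1 + 0.0565) − 1 = 16.3275%
Error = 17.2500% − 16.3275% = 0.9225% → 92 basis points.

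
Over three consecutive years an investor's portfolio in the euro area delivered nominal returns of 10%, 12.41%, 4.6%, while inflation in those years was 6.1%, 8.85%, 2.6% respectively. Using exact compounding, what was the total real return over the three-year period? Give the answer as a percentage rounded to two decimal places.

Compound the nominal returns: 1.1000 × 1.1241 × 1.0460 = 1.293389.
Compound inflation: 1.0610 × 1.0885 × 1.0260 = 1.184926.
Deflate: 1.293389 / 1.184926 = 1.091536.
Total real return = 1.091536 − 1 → 9.15%.

9.15%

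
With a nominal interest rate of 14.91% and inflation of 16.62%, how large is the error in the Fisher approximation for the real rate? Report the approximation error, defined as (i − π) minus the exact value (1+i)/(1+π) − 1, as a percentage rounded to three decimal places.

Approximate: r ≈ 14.910% − 16.620% = -1.7100%
Exact: (1 + 0.1491)/(1 + 0.1662) − 1 = -1.4663%
Error = -1.7100% − (-1.4663%) = -0.2437% → -0.244%.

-0.244%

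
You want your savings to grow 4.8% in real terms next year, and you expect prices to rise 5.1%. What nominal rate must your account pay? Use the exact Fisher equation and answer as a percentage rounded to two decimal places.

10.14%

(1 + i) = (1 + r)(1 + π) = 1.04800 × 1.05100 = 1.101448
i = 1.101448 − 1, so the required nominal rate is 10.14%.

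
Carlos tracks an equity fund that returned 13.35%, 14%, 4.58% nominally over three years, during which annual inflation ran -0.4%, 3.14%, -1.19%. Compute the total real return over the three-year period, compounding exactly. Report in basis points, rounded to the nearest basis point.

Nominal growth factor = 1.1335 × 1.1400 × 1.0458 = 1.351372
Price-level growth factor = 0.9960 × 1.0314 × 0.9881 = 1.015050
Real growth factor = 1.351372 / 1.015050 = 1.331336
Total real return = 1.331336 − 1 → 3313 basis points.

3313 basis points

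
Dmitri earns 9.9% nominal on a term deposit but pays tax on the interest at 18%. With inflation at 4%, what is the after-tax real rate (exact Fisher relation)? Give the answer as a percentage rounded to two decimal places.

After-tax nominal return = 9.9% × (1 − 0.18) = 8.1180%.
1 + r = 1.08118 / 1.04000 = 1.039596
After-tax real rate = 1.039596 − 1 → 3.96%.

3.96%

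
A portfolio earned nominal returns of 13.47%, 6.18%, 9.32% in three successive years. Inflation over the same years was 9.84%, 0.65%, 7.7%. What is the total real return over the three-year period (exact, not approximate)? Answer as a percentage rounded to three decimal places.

10.620%

Compound the nominal returns: 1.1347 × 1.0618 × 1.0932 = 1.317114.
Compound inflation: 1.0984 × 1.0065 × 1.0770 = 1.190666.
Deflate: 1.317114 / 1.190666 = 1.106199.
Total real return = 1.106199 − 1 → 10.620%.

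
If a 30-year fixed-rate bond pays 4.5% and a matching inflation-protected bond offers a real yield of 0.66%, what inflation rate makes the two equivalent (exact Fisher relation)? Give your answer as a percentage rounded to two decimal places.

3.81%

(1 + π) = (1 + i)/(1 + r) = 1.04500 / 1.00660 = 1.038148
Break-even inflation = 1.038148 − 1 → 3.81%.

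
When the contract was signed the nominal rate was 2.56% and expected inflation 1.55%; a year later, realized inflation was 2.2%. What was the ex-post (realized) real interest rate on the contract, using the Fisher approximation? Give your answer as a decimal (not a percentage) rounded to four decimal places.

0.0036

Ex-post: 2.56% − 2.2% = 0.360%
So the realized real rate is 0.0036.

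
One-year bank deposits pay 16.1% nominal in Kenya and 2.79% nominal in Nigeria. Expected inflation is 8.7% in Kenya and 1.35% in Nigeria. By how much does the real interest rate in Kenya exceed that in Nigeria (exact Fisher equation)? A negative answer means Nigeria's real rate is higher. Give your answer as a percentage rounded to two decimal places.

Kenya: (1 + 0.1610)/(1 + 0.0870) − 1 = 6.8077%
Nigeria: (1 + 0.0279)/(1 + 0.0135) − 1 = 1.4208%
Differential = 6.8077% − 1.4208% = 5.3869% → 5.39%.

5.39%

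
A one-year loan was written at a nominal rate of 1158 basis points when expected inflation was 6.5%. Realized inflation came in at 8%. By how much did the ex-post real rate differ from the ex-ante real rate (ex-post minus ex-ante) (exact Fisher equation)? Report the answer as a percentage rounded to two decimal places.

-1.46%

Ex-ante: (1 + 0.1158)/(1 + 0.0650) − 1 = 4.7700%
Ex-post: (1 + 0.1158)/(1 + 0.0800) − 1 = 3.3148%
Difference (ex-post − ex-ante) = -1.4551% → -1.46%.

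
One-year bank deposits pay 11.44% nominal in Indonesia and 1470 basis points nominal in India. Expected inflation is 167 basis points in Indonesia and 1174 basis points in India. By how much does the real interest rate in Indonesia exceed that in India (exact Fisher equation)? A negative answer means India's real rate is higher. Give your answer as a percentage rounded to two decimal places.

6.96%

Indonesia: (1 + 0.1144)/(1 + 0.0167) − 1 = 9.6095%
India: (1 + 0.1470)/(1 + 0.1174) − 1 = 2.6490%
Differential = 9.6095% − 2.6490% = 6.9605% → 6.96%.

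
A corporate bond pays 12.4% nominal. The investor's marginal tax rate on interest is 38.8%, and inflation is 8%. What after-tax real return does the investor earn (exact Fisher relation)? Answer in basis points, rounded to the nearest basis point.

After-tax nominal return = 12.4% × (1 − 0.388) = 7.5888%.
1 + r = 1.075888 / 1.08000 = 0.996193
After-tax real rate = 0.996193 − 1 → -38 basis points.

-38 basis points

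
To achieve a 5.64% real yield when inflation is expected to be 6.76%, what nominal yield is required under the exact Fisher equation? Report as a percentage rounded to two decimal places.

12.78%

(1 + i) = (1 + r)(1 + π) = 1.05640 × 1.06760 = 1.12781264
i = 1.12781264 − 1, so the required nominal rate is 12.78%.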